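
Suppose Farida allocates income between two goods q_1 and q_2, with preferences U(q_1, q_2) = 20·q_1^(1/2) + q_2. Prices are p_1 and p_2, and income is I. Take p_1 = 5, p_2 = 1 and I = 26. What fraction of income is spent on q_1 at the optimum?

share on q_1 = 0.7692

MU_q_1 = 10/√q_1, MU_q_2 = 1. Tangency: 10/√q_1 = p_1/p_2.
Solve: √q_1 = 10·p_2/p_1, so q_1*(p_1,p_2) = (10·p_2/p_1)², and q_2* = (I − p_1·q_1*)/p_2.
Plugging in: q_1* = (10·1/5)² = 4, q_2* = 6.
Expenditure on q_1: 5·4 = 20; share = 0.7692.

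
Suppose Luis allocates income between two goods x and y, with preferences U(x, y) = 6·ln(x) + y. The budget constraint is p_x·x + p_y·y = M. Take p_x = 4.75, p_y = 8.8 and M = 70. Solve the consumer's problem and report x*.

Set MRS = p_x/p_y: (6/x)/1 = p_x/p_y.
So x*(p_x,p_y) = 6·p_y/p_x, independent of income; and y* = (M − 6·p_y)/p_y.
At the given prices: x* = 6·8.8/4.75 = 11.1158.

x* = 11.1158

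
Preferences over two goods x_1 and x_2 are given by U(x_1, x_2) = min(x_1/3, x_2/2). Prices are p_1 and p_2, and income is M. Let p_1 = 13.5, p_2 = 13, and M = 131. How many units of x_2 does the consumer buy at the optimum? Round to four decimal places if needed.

With perfect complements, no substitution: consume in ratio x_1:x_2 = 3:2.
Budget: p_1·x_1 + p_2·(2/3)·x_1 = M, so (3·p_1 + 2·p_2)·x_1 = 3·M.
Demand: x_1*(p_1,p_2,M) = 3·M/(3·p_1 + 2·p_2), x_2* = 2·M/(3·p_1 + 2·p_2).
Here 3·13.5 + 2·13 = 66.5, giving x_2* = 3.9398.

x_2* = 3.9398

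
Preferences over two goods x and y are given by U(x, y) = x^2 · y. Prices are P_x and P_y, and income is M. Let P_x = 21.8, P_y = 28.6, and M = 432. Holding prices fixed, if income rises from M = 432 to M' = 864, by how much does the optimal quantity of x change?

Δx* = 13.211

MU_x/MU_y = (2·y)/(x); tangency sets this equal to P_x/P_y.
So 2·P_y·y = P_x·x; combined with the budget, a share 2/3 of income goes to x.
Demand: x*(P_x,P_y,M) = 2/3·M/P_x and y* = 1/3·M/P_y.
At P_x=21.8, P_y=28.6, M=432: x* = 2/3·432/21.8 = 13.211.
At M' = 864: x* = 26.422. Change: 26.422 − 13.211 = 13.211.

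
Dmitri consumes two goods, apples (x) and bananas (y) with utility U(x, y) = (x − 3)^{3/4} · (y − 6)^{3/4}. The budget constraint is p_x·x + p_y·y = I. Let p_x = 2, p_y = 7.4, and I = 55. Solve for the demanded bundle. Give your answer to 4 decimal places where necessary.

x* = 4.15, y* = 6.3108

This is Cobb-Douglas in (x−3, y−6): tangency gives 0.75·p_y·(y−6) = 0.75·p_x·(x−3).
Substituting into the budget: x* = 3 + 0.5·(I − 3·p_x − 6·p_y)/p_x, and y* = 6 + 0.5·(…)/p_y.
Discretionary income = 55 − 3·2 − 6·7.4 = 4.6; x* = 3 + 0.5·4.6/2 = 4.15; y* = 6 + 0.5·4.6/7.4 = 6.3108.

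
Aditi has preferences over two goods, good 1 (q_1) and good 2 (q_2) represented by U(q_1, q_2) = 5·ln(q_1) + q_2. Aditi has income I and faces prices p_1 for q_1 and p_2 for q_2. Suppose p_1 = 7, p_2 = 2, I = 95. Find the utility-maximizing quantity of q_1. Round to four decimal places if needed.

Set MRS = p_1/p_2: (5/q_1)/1 = p_1/p_2.
So q_1*(p_1,p_2) = 5·p_2/p_1, independent of income; and q_2* = (I − 5·p_2)/p_2.
At the given prices: q_1* = 5·2/7 = 1.4286.

q_1* = 1.4286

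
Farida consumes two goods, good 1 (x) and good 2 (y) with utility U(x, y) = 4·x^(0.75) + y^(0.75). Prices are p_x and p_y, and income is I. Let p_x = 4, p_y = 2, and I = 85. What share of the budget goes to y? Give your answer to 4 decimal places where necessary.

share on y = 0.0303

From the CES first-order condition, 4·(y/x)^(0.25) = p_x/p_y.
Hence y/x = ((1/4)·p_x/p_y)^(1/(0.25)), i.e. raised to the 4 power.
With the ratio pinned down, the budget gives x* = I/(p_x + p_y·(y/x)) and y* = (y/x)·x*.
Numerically y/x = 0.0625, so x* = 85/(4 + 2·0.0625) = 20.6061 and y* = 0.0625·20.6061 = 1.2879.
Expenditure on y: 2·1.2879 = 2.5758; share = 0.0303.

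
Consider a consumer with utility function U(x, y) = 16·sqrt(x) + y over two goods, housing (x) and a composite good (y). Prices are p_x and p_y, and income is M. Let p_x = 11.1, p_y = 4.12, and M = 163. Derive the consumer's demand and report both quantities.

x* = 8.8172, y* = 15.8082

Utility is quasi-linear in y; the FOC for x is 8/√x = p_x/p_y.
Thus x* = (8·p_y/p_x)² — independent of M — with the rest of income spent on y.
Plugging in: x* = (8·4.12/11.1)² = 8.8172, y* = 15.8082.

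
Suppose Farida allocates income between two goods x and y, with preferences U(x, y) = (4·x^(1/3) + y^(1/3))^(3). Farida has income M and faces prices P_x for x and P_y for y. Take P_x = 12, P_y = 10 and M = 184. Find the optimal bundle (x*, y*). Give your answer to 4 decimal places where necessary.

x* = 13.4866, y* = 2.2161

From the CES first-order condition, 4·(y/x)^(2/3) = P_x/P_y.
Hence y/x = ((1/4)·P_x/P_y)^(1/(2/3)), i.e. raised to the 1.5 power.
With the ratio pinned down, the budget gives x* = M/(P_x + P_y·(y/x)) and y* = (y/x)·x*.
Numerically y/x = 0.164317, so x* = 184/(12 + 10·0.164317) = 13.4866 and y* = 0.164317·13.4866 = 2.2161.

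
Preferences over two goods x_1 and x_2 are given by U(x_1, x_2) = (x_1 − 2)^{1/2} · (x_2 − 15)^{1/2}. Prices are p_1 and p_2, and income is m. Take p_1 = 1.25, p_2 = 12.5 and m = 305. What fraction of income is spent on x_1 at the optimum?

MRS = (x_2−15)/(x_1−2). Tangency with p_1/p_2 gives x_2−15 = (p_1/p_2)·(x_1−2).
After buying the subsistence bundle (2, 15), a share 0.5 of the remaining income goes to x_1: x_1* = 2 + 0.5·(m − 2p_1 − 15p_2)/p_1.
Discretionary income = 305 − 2·1.25 − 15·12.5 = 115; x_1* = 2 + 0.5·115/1.25 = 48; x_2* = 15 + 0.5·115/12.5 = 19.6.
Expenditure on x_1: 1.25·48 = 60; share = 0.1967.

share on x_1 = 0.1967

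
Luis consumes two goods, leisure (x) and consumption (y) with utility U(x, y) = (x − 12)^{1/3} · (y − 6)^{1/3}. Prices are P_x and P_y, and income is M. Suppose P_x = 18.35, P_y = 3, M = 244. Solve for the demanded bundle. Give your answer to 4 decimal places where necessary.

x* = 12.158, y* = 6.9667

This is Cobb-Douglas in (x−12, y−6): tangency gives 1/3·P_y·(y−6) = 1/3·P_x·(x−12).
After buying the subsistence bundle (12, 6), a share 0.5 of the remaining income goes to x: x* = 12 + 0.5·(M − 12P_x − 6P_y)/P_x.
Discretionary income = 244 − 12·18.35 − 6·3 = 5.8; x* = 12 + 0.5·5.8/18.35 = 12.158; y* = 6 + 0.5·5.8/3 = 6.9667.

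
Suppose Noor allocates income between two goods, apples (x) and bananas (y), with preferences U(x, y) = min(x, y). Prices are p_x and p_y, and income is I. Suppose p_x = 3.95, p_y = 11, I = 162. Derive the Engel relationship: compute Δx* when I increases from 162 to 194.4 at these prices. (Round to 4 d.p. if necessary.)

Leontief preferences: the optimum is at the kink where x/1 = y/1, i.e. y = x.
Budget: p_x·x + p_y·x = I, so (p_x + p_y)·x = I.
Demand: x*(p_x,p_y,I) = I/(p_x + p_y), y* = I/(p_x + p_y).
Here 3.95 + 11 = 14.95, giving x* = 10.8361.
At I' = 194.4: x* = 13.0033. Change: 13.0033 − 10.8361 = 2.1672.

Δx* = 2.1672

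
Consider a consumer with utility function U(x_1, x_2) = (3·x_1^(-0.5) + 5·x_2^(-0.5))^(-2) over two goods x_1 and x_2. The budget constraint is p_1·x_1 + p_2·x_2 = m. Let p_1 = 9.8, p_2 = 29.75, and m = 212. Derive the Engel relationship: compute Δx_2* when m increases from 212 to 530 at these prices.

Substitute x_2 = (x_2/x_1)·x_1 into the budget: x_1* = m/(p_1 + p_2·(x_2/x_1)).
Numerically x_2/x_1 = 0.670489, so x_1* = 212/(9.8 + 29.75·0.670489) = 7.1268 and x_2* = 0.670489·7.1268 = 4.7784.
At m' = 530: x_2* = 11.946. Change: 11.946 − 4.7784 = 7.1676.

Δx_2* = 7.1676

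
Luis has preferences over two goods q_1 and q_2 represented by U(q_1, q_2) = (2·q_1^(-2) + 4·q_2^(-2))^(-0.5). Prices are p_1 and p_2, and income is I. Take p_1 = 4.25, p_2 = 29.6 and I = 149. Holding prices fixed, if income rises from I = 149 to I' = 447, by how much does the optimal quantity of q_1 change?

Δq_1* = 12.5324

MU_q_1 ∝ 2·q_1^(-3), MU_q_2 ∝ 4·q_2^(-3), so MRS = (1/2)·(q_2/q_1)^(3) = p_1/p_2.
Hence q_2/q_1 = (2·p_1/p_2)^(1/(3)), i.e. raised to the 1/3 power.
Substitute q_2 = (q_2/q_1)·q_1 into the budget: q_1* = I/(p_1 + p_2·(q_2/q_1)).
Numerically q_2/q_1 = 0.659744, so q_1* = 149/(4.25 + 29.6·0.659744) = 6.2662.
At I' = 447: q_1* = 18.7985. Change: 18.7985 − 6.2662 = 12.5324.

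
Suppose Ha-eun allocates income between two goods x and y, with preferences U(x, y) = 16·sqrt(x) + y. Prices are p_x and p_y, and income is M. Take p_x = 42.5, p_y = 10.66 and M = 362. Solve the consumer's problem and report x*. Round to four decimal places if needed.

Thus x* = (8·p_y/p_x)² — independent of M — with the rest of income spent on y.
Plugging in: x* = (8·10.66/42.5)² = 4.0264.

x* = 4.0264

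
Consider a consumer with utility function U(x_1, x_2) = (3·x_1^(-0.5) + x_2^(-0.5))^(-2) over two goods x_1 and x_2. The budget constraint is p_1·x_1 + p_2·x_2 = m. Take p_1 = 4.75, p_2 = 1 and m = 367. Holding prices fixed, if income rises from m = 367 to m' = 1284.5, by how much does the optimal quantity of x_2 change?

MRS = MU_x_1/MU_x_2 = 3·(x_2/x_1)^(1.5). Set equal to p_1/p_2.
Hence x_2/x_1 = ((1/3)·p_1/p_2)^(1/(1.5)), i.e. raised to the 2/3 power.
Substitute x_2 = (x_2/x_1)·x_1 into the budget: x_1* = m/(p_1 + p_2·(x_2/x_1)).
Numerically x_2/x_1 = 1.358464, so x_1* = 367/(4.75 + 1·1.358464) = 60.0806 and x_2* = 1.358464·60.0806 = 81.6173.
At m' = 1284.5: x_2* = 285.6606. Change: 285.6606 − 81.6173 = 204.0433.

Δx_2* = 204.0433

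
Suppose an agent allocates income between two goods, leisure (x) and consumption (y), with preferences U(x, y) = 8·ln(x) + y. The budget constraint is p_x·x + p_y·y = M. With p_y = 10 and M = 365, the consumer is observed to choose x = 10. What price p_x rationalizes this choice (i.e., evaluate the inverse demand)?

MU_x = 8/x, MU_y = 1. Tangency: 8/x = p_x/p_y.
So x*(p_x,p_y) = 8·p_y/p_x, independent of income; and y* = (M − 8·p_y)/p_y.
Set x* = 10 in the demand function and solve for p_x: p_x = 8.

p_x = 8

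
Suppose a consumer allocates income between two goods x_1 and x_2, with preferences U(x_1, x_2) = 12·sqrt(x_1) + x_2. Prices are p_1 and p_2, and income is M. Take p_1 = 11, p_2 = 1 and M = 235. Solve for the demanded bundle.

Utility is quasi-linear in x_2; the FOC for x_1 is 6/√x_1 = p_1/p_2.
Thus x_1* = (6·p_2/p_1)² — independent of M — with the rest of income spent on x_2.
Plugging in: x_1* = (6·1/11)² = 0.2975, x_2* = 231.7273.

x_1* = 0.2975, x_2* = 231.7273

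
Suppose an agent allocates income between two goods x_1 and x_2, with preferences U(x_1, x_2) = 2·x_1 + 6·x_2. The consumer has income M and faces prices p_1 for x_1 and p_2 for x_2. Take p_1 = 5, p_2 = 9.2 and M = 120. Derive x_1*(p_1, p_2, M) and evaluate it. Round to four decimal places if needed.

x_2 gives more utility per dollar, so spend all income on x_2: x_2* = M/p_2, x_1* = 0.
Numerically: x_1* = 0, x_2* = 13.0435.

x_1* = 0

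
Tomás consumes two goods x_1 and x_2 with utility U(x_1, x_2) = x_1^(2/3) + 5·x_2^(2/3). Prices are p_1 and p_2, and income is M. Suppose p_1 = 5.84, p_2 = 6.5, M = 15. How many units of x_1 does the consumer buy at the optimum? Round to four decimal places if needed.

x_1* = 0.0252

MRS = MU_x_1/MU_x_2 = (1/5)·(x_2/x_1)^(1/3). Set equal to p_1/p_2.
Hence x_2/x_1 = (5·p_1/p_2)^(1/(1/3)), i.e. raised to the 3 power.
With the ratio pinned down, the budget gives x_1* = M/(p_1 + p_2·(x_2/x_1)) and x_2* = (x_2/x_1)·x_1*.
Numerically x_2/x_1 = 90.658491, so x_1* = 15/(5.84 + 6.5·90.658491) = 0.0252.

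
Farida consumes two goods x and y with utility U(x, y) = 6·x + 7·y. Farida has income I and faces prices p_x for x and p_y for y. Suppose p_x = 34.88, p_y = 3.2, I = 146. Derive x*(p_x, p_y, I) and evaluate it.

x* = 0

Numerically: x* = 0, y* = 45.625.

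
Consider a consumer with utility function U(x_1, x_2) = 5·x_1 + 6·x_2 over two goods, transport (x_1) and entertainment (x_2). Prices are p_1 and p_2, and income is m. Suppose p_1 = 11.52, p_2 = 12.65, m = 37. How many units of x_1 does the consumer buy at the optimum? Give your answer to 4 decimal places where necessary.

x_2 gives more utility per dollar, so spend all income on x_2: x_2* = m/p_2, x_1* = 0.
Numerically: x_1* = 0, x_2* = 2.9249.

x_1* = 0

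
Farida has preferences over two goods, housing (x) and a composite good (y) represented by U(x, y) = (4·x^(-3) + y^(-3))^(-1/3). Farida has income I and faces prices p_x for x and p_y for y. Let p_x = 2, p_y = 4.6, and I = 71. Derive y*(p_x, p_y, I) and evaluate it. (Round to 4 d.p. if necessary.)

y* = 8.7837

MRS = MU_x/MU_y = 4·(y/x)^(4). Set equal to p_x/p_y.
Hence y/x = ((1/4)·p_x/p_y)^(1/(4)), i.e. raised to the 0.25 power.
With the ratio pinned down, the budget gives x* = I/(p_x + p_y·(y/x)) and y* = (y/x)·x*.
Numerically y/x = 0.574187, so x* = 71/(2 + 4.6·0.574187) = 15.2976 and y* = 0.574187·15.2976 = 8.7837.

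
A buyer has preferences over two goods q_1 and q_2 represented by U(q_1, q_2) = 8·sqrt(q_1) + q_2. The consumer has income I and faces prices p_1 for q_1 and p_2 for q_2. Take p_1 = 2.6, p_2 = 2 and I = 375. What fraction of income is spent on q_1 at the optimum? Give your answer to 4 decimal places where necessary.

share on q_1 = 0.0656

Plugging in: q_1* = (4·2/2.6)² = 9.4675, q_2* = 175.1923.
Expenditure on q_1: 2.6·9.4675 = 24.6154; share = 0.0656.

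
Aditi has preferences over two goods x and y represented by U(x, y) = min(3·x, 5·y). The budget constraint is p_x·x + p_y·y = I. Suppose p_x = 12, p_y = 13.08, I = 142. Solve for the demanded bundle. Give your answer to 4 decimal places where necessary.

x* = 7.1544, y* = 4.2926

With perfect complements, no substitution: consume in ratio x:y = 5:3.
Budget: p_x·x + p_y·(3/5)·x = I, so (5·p_x + 3·p_y)·x = 5·I.
Demand: x*(p_x,p_y,I) = 5·I/(5·p_x + 3·p_y), y* = 3·I/(5·p_x + 3·p_y).
Here 5·12 + 3·13.08 = 99.24, giving x* = 7.1544 and y* = 4.2926.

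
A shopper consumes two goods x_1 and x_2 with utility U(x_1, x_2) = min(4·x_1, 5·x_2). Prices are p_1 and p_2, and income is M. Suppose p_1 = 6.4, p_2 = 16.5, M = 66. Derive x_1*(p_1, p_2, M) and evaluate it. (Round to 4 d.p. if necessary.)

x_1* = 3.3673

Demand: x_1*(p_1,p_2,M) = 5·M/(5·p_1 + 4·p_2), x_2* = 4·M/(5·p_1 + 4·p_2).
Here 5·6.4 + 4·16.5 = 98, giving x_1* = 3.3673.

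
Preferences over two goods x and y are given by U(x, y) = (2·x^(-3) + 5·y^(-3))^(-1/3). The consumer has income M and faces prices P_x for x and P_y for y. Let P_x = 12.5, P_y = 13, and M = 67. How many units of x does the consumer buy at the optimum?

x* = 2.3355

MRS = MU_x/MU_y = (2/5)·(y/x)^(4). Set equal to P_x/P_y.
Hence y/x = ((5/2)·P_x/P_y)^(1/(4)), i.e. raised to the 0.25 power.
Substitute y = (y/x)·x into the budget: x* = M/(P_x + P_y·(y/x)).
Numerically y/x = 1.245164, so x* = 67/(12.5 + 13·1.245164) = 2.3355.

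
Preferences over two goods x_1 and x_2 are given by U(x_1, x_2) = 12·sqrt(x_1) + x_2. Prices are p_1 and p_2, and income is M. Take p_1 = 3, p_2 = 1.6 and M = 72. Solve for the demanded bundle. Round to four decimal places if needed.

Set MRS = p_1/p_2: 6·x_1^(−1/2) = p_1/p_2.
Solve: √x_1 = 6·p_2/p_1, so x_1*(p_1,p_2) = (6·p_2/p_1)², and x_2* = (M − p_1·x_1*)/p_2.
Plugging in: x_1* = (6·1.6/3)² = 10.24, x_2* = 25.8.

x_1* = 10.24, x_2* = 25.8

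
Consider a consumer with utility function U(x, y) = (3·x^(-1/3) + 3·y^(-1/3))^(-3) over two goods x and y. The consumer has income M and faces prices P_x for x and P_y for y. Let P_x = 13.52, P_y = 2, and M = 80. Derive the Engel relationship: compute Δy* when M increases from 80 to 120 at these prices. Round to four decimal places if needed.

MU_x ∝ 3·x^(-4/3), MU_y ∝ 3·y^(-4/3), so MRS = (y/x)^(4/3) = P_x/P_y.
Solve for the ratio: y/x = [P_x/P_y]^(0.75).
With the ratio pinned down, the budget gives x* = M/(P_x + P_y·(y/x)) and y* = (y/x)·x*.
Numerically y/x = 4.192374, so x* = 80/(13.52 + 2·4.192374) = 3.6522 and y* = 4.192374·3.6522 = 15.3113.
At M' = 120: y* = 22.9669. Change: 22.9669 − 15.3113 = 7.6556.

Δy* = 7.6556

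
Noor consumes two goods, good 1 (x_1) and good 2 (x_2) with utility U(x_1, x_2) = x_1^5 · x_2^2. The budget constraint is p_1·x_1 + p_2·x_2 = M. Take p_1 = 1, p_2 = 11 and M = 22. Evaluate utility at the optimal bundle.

The MRS is (5/2)·x_2/x_1. Set MRS = p_1/p_2.
So 5·p_2·x_2 = 2·p_1·x_1; combined with the budget, a share 5/7 of income goes to x_1.
Demand: x_1*(p_1,p_2,M) = 5/7·M/p_1 and x_2* = 2/7·M/p_2.
At p_1=1, p_2=11, M=22: x_1* = 5/7·22/1 = 15.7143, x_2* = 0.5714.
Utility at the optimum: U(15.7143, 0.5714) = 312893.923.

V = 312893.923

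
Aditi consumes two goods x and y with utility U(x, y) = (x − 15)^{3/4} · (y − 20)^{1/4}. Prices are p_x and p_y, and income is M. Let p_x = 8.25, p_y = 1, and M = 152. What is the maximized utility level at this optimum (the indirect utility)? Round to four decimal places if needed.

V = 0.9658

This is Cobb-Douglas in (x−15, y−20): tangency gives 0.75·p_y·(y−20) = 0.25·p_x·(x−15).
After buying the subsistence bundle (15, 20), a share 0.75 of the remaining income goes to x: x* = 15 + 0.75·(M − 15p_x − 20p_y)/p_x.
Discretionary income = 152 − 15·8.25 − 20·1 = 8.25; x* = 15 + 0.75·8.25/8.25 = 15.75; y* = 20 + 0.25·8.25/1 = 22.0625.
Utility at the optimum: U(15.75, 22.0625) = 0.9658.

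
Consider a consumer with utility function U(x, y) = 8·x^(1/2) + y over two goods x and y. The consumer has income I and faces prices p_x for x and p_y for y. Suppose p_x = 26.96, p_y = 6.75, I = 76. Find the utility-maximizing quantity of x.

Set MRS = p_x/p_y: 4·x^(−1/2) = p_x/p_y.
Solve: √x = 4·p_y/p_x, so x*(p_x,p_y) = (4·p_y/p_x)², and y* = (I − p_x·x*)/p_y.
Plugging in: x* = (4·6.75/26.96)² = 1.003.

x* = 1.003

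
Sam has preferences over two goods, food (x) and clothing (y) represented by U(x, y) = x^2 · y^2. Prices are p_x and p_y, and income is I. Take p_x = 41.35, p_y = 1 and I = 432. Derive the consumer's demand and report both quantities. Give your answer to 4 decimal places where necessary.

x* = 5.2237, y* = 216

Demand: x*(p_x,p_y,I) = 0.5·I/p_x and y* = 0.5·I/p_y.
At p_x=41.35, p_y=1, I=432: x* = 0.5·432/41.35 = 5.2237, y* = 216.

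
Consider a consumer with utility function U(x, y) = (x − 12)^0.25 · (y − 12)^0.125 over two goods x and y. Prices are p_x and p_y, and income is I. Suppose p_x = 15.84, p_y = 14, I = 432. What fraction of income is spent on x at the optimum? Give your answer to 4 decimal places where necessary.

Let x' = x−12, y' = y−12. MRS = 2·y'/x' = p_x/p_y.
Substituting into the budget: x* = 12 + 2/3·(I − 12·p_x − 12·p_y)/p_x, and y* = 12 + 1/3·(…)/p_y.
Discretionary income = 432 − 12·15.84 − 12·14 = 73.92; x* = 12 + 2/3·73.92/15.84 = 15.1111; y* = 12 + 1/3·73.92/14 = 13.76.
Expenditure on x: 15.84·15.1111 = 239.36; share = 0.5541.

share on x = 0.5541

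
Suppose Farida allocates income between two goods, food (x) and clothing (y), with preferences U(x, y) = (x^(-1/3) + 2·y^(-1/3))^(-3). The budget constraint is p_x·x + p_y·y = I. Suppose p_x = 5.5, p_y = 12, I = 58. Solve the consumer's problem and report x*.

From the CES first-order condition, (1/2)·(y/x)^(4/3) = p_x/p_y.
Hence y/x = (2·p_x/p_y)^(1/(4/3)), i.e. raised to the 0.75 power.
Substitute y = (y/x)·x into the budget: x* = I/(p_x + p_y·(y/x)).
Numerically y/x = 0.936825, so x* = 58/(5.5 + 12·0.936825) = 3.4644.

x* = 3.4644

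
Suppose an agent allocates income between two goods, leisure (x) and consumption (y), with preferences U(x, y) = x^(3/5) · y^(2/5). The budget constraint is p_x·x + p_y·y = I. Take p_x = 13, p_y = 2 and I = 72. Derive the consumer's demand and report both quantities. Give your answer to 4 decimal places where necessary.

The MRS is (3/2)·y/x. Set MRS = p_x/p_y.
Rearranging, p_y·y = (2/3)·p_x·x. Substituting into the budget gives p_x·x·(1 + (2/3)) = I.
Demand: x*(p_x,p_y,I) = 0.6·I/p_x and y* = 0.4·I/p_y.
At p_x=13, p_y=2, I=72: x* = 0.6·72/13 = 3.3231, y* = 14.4.

x* = 3.3231, y* = 14.4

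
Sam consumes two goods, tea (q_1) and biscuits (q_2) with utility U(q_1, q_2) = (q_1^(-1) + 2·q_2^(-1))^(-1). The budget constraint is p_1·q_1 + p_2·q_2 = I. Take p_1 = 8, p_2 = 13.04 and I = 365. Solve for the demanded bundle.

From the CES first-order condition, (1/2)·(q_2/q_1)^(2) = p_1/p_2.
Solve for the ratio: q_2/q_1 = [2·p_1/p_2]^(0.5).
With the ratio pinned down, the budget gives q_1* = I/(p_1 + p_2·(q_2/q_1)) and q_2* = (q_2/q_1)·q_1*.
Numerically q_2/q_1 = 1.107698, so q_1* = 365/(8 + 13.04·1.107698) = 16.2624 and q_2* = 1.107698·16.2624 = 18.0138.

q_1* = 16.2624, q_2* = 18.0138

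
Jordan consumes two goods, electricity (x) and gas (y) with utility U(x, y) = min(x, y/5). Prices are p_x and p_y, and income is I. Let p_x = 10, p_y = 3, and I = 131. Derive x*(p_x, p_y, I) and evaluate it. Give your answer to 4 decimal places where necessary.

x* = 5.24

With perfect complements, no substitution: consume in ratio x:y = 1:5.
Budget: p_x·x + p_y·5·x = I, so (p_x + 5·p_y)·x = I.
Demand: x*(p_x,p_y,I) = I/(p_x + 5·p_y), y* = 5·I/(p_x + 5·p_y).
Here 10 + 5·3 = 25, giving x* = 5.24.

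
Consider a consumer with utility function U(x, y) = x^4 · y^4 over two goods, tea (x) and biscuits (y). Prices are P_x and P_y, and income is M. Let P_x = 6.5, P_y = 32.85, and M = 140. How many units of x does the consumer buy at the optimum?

At P_x=6.5, P_y=32.85, M=140: x* = 0.5·140/6.5 = 10.7692.

x* = 10.7692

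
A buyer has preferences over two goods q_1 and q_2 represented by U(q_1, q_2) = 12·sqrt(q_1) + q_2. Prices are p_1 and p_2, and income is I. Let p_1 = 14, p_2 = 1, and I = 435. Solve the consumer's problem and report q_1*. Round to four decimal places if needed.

Set MRS = p_1/p_2: 6·q_1^(−1/2) = p_1/p_2.
Thus q_1* = (6·p_2/p_1)² — independent of I — with the rest of income spent on q_2.
Plugging in: q_1* = (6·1/14)² = 0.1837.

q_1* = 0.1837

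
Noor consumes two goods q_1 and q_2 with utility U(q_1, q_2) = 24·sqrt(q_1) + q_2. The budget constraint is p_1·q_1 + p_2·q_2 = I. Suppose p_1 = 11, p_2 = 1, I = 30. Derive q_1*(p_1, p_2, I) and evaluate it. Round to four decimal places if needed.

q_1* = 1.1901

Solve: √q_1 = 12·p_2/p_1, so q_1*(p_1,p_2) = (12·p_2/p_1)², and q_2* = (I − p_1·q_1*)/p_2.
Plugging in: q_1* = (12·1/11)² = 1.1901.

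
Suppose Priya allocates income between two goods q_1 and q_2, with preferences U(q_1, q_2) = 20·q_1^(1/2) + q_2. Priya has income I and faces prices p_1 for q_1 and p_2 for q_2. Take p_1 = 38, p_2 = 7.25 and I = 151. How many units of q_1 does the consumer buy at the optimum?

Utility is quasi-linear in q_2; the FOC for q_1 is 10/√q_1 = p_1/p_2.
Solve: √q_1 = 10·p_2/p_1, so q_1*(p_1,p_2) = (10·p_2/p_1)², and q_2* = (I − p_1·q_1*)/p_2.
Plugging in: q_1* = (10·7.25/38)² = 3.6401.

q_1* = 3.6401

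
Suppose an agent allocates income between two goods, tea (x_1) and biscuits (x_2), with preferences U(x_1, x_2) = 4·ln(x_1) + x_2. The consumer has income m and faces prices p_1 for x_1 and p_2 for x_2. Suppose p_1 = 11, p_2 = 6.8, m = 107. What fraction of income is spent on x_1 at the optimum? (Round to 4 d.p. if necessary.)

MU_x_1 = 4/x_1, MU_x_2 = 1. Tangency: 4/x_1 = p_1/p_2.
So x_1*(p_1,p_2) = 4·p_2/p_1, independent of income; and x_2* = (m − 4·p_2)/p_2.
At the given prices: x_1* = 4·6.8/11 = 2.4727, and x_2* = 11.7353.
Expenditure on x_1: 11·2.4727 = 27.2; share = 0.2542.

share on x_1 = 0.2542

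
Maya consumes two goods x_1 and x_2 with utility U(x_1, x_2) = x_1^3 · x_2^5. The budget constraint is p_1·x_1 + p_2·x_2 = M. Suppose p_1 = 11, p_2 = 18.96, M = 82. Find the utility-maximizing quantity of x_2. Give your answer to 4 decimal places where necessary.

x_2* = 2.7031

MU_x_1/MU_x_2 = (3·x_2)/(5·x_1); tangency sets this equal to p_1/p_2.
So 3·p_2·x_2 = 5·p_1·x_1; combined with the budget, a share 0.375 of income goes to x_1.
Demand: x_1*(p_1,p_2,M) = 0.375·M/p_1 and x_2* = 0.625·M/p_2.
At p_1=11, p_2=18.96, M=82: x_2* = 0.625·82/18.96 = 2.7031.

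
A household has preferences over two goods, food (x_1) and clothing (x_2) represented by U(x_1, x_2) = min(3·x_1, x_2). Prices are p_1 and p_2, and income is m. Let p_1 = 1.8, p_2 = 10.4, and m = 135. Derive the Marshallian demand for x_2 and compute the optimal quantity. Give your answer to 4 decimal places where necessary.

Demand: x_1*(p_1,p_2,m) = m/(p_1 + 3·p_2), x_2* = 3·m/(p_1 + 3·p_2).
Here 1.8 + 3·10.4 = 33, giving x_2* = 12.2727.

x_2* = 12.2727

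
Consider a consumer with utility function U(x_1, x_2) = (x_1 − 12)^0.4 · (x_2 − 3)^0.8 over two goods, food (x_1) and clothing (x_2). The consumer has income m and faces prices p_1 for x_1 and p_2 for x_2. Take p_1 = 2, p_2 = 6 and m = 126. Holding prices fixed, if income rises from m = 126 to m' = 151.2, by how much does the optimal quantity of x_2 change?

Δx_2* = 2.8

This is Cobb-Douglas in (x_1−12, x_2−3): tangency gives 0.4·p_2·(x_2−3) = 0.8·p_1·(x_1−12).
After buying the subsistence bundle (12, 3), a share 1/3 of the remaining income goes to x_1: x_1* = 12 + 1/3·(m − 12p_1 − 3p_2)/p_1.
Discretionary income = 126 − 12·2 − 3·6 = 84; x_2* = 3 + 2/3·84/6 = 12.3333.
At m' = 151.2: x_2* = 15.1333. Change: 15.1333 − 12.3333 = 2.8.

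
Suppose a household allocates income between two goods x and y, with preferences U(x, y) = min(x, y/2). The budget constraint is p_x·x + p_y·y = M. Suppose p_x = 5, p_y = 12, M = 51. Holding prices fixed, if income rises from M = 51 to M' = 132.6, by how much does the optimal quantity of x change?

Δx* = 2.8138

Leontief preferences: the optimum is at the kink where x/1 = y/2, i.e. y = 2·x.
Budget: p_x·x + p_y·2·x = M, so (p_x + 2·p_y)·x = M.
Demand: x*(p_x,p_y,M) = M/(p_x + 2·p_y), y* = 2·M/(p_x + 2·p_y).
Here 5 + 2·12 = 29, giving x* = 1.7586.
At M' = 132.6: x* = 4.5724. Change: 4.5724 − 1.7586 = 2.8138.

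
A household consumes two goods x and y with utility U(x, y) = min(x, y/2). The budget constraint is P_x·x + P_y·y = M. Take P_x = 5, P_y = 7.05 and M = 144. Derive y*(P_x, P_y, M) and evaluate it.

Here 5 + 2·7.05 = 19.1, giving y* = 15.0785.

y* = 15.0785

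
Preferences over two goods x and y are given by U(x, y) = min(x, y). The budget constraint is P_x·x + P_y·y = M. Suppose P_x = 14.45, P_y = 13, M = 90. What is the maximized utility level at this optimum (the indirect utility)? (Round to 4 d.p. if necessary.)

Here 14.45 + 13 = 27.45, giving x* = 3.2787 and y* = 3.2787.
Utility at the optimum: U(3.2787, 3.2787) = 3.2787.

V = 3.2787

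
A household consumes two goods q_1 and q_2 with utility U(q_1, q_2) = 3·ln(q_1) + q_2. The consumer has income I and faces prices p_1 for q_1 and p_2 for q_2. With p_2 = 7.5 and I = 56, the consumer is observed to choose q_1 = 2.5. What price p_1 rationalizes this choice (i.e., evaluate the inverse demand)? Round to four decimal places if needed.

p_1 = 9

MU_q_1 = 3/q_1, MU_q_2 = 1. Tangency: 3/q_1 = p_1/p_2.
So q_1*(p_1,p_2) = 3·p_2/p_1, independent of income; and q_2* = (I − 3·p_2)/p_2.
Set q_1* = 2.5 in the demand function and solve for p_1: p_1 = 9.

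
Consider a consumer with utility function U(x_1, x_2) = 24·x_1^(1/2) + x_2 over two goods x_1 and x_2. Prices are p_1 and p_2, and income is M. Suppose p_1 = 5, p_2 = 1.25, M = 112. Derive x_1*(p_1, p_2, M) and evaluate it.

Thus x_1* = (12·p_2/p_1)² — independent of M — with the rest of income spent on x_2.
Plugging in: x_1* = (12·1.25/5)² = 9.

x_1* = 9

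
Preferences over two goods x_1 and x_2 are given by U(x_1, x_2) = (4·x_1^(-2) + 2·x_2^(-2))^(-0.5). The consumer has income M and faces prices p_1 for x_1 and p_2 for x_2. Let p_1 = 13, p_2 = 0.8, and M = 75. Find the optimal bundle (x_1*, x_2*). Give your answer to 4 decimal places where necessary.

x_1* = 5.1341, x_2* = 10.3213

Numerically x_2/x_1 = 2.010363, so x_1* = 75/(13 + 0.8·2.010363) = 5.1341 and x_2* = 2.010363·5.1341 = 10.3213.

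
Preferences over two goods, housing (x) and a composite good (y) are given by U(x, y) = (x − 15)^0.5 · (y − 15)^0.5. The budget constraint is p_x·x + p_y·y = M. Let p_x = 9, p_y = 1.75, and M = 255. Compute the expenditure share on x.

This is Cobb-Douglas in (x−15, y−15): tangency gives 0.5·p_y·(y−15) = 0.5·p_x·(x−15).
Substituting into the budget: x* = 15 + 0.5·(M − 15·p_x − 15·p_y)/p_x, and y* = 15 + 0.5·(…)/p_y.
Discretionary income = 255 − 15·9 − 15·1.75 = 93.75; x* = 15 + 0.5·93.75/9 = 20.2083; y* = 15 + 0.5·93.75/1.75 = 41.7857.
Expenditure on x: 9·20.2083 = 181.875; share = 0.7132.

share on x = 0.7132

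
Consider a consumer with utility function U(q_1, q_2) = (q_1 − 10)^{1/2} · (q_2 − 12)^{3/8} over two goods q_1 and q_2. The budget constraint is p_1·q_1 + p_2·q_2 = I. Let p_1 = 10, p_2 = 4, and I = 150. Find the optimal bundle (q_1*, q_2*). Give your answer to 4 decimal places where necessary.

MRS = (4/3)·(q_2−12)/(q_1−10). Tangency with p_1/p_2 gives q_2−12 = (3/4)·(p_1/p_2)·(q_1−10).
Substituting into the budget: q_1* = 10 + 4/7·(I − 10·p_1 − 12·p_2)/p_1, and q_2* = 12 + 3/7·(…)/p_2.
Discretionary income = 150 − 10·10 − 12·4 = 2; q_1* = 10 + 4/7·2/10 = 10.1143; q_2* = 12 + 3/7·2/4 = 12.2143.

q_1* = 10.1143, q_2* = 12.2143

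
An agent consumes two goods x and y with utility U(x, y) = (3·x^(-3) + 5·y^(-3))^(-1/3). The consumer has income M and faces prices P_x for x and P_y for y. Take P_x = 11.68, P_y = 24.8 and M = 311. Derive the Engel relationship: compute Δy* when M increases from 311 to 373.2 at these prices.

From the CES first-order condition, (3/5)·(y/x)^(4) = P_x/P_y.
Solve for the ratio: y/x = [(5/3)·P_x/P_y]^(0.25).
With the ratio pinned down, the budget gives x* = M/(P_x + P_y·(y/x)) and y* = (y/x)·x*.
Numerically y/x = 0.941261, so x* = 311/(11.68 + 24.8·0.941261) = 8.8798 and y* = 0.941261·8.8798 = 8.3582.
At M' = 373.2: y* = 10.0299. Change: 10.0299 − 8.3582 = 1.6716.

Δy* = 1.6716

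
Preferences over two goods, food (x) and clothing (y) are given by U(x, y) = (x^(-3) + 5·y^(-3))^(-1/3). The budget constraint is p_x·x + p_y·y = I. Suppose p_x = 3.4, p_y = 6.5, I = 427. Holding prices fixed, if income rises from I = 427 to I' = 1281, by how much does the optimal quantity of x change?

MRS = MU_x/MU_y = (1/5)·(y/x)^(4). Set equal to p_x/p_y.
Hence y/x = (5·p_x/p_y)^(1/(4)), i.e. raised to the 0.25 power.
Substitute y = (y/x)·x into the budget: x* = I/(p_x + p_y·(y/x)).
Numerically y/x = 1.271698, so x* = 427/(3.4 + 6.5·1.271698) = 36.602.
At I' = 1281: x* = 109.8059. Change: 109.8059 − 36.602 = 73.204.

Δx* = 73.204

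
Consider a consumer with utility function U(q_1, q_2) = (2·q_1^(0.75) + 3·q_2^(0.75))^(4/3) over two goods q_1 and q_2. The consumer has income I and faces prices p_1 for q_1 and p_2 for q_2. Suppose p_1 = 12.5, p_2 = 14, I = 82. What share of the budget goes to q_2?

share on q_2 = 0.7828

From the CES first-order condition, (2/3)·(q_2/q_1)^(0.25) = p_1/p_2.
Solve for the ratio: q_2/q_1 = [(3/2)·p_1/p_2]^(4).
Substitute q_2 = (q_2/q_1)·q_1 into the budget: q_1* = I/(p_1 + p_2·(q_2/q_1)).
Numerically q_2/q_1 = 3.21731, so q_1* = 82/(12.5 + 14·3.21731) = 1.425 and q_2* = 3.21731·1.425 = 4.5848.
Expenditure on q_2: 14·4.5848 = 64.187; share = 0.7828.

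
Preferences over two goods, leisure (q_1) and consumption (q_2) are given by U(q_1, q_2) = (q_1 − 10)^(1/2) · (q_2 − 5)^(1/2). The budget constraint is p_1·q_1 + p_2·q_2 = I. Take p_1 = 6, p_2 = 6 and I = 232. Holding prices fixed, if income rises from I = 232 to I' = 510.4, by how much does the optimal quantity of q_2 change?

Δq_2* = 23.2

MRS = (q_2−5)/(q_1−10). Tangency with p_1/p_2 gives q_2−5 = (p_1/p_2)·(q_1−10).
After buying the subsistence bundle (10, 5), a share 0.5 of the remaining income goes to q_1: q_1* = 10 + 0.5·(I − 10p_1 − 5p_2)/p_1.
Discretionary income = 232 − 10·6 − 5·6 = 142; q_2* = 5 + 0.5·142/6 = 16.8333.
At I' = 510.4: q_2* = 40.0333. Change: 40.0333 − 16.8333 = 23.2.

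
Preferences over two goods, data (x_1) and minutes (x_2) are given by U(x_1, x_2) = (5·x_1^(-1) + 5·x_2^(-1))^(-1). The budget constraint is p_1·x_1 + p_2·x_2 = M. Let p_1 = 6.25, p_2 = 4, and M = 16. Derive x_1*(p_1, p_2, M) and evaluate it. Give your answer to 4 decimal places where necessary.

x_1* = 1.4222

MRS = MU_x_1/MU_x_2 = (x_2/x_1)^(2). Set equal to p_1/p_2.
Solve for the ratio: x_2/x_1 = [p_1/p_2]^(0.5).
Substitute x_2 = (x_2/x_1)·x_1 into the budget: x_1* = M/(p_1 + p_2·(x_2/x_1)).
Numerically x_2/x_1 = 1.25, so x_1* = 16/(6.25 + 4·1.25) = 1.4222.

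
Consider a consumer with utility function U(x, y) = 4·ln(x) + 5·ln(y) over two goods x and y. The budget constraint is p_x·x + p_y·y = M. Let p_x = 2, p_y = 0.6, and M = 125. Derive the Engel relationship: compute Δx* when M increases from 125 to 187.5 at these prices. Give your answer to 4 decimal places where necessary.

Demand: x*(p_x,p_y,M) = 4/9·M/p_x and y* = 5/9·M/p_y.
At p_x=2, p_y=0.6, M=125: x* = 4/9·125/2 = 27.7778.
At M' = 187.5: x* = 41.6667. Change: 41.6667 − 27.7778 = 13.8889.

Δx* = 13.8889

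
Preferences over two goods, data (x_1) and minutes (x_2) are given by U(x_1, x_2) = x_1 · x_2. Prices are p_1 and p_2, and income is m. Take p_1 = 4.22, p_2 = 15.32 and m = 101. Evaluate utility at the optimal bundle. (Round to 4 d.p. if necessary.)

V = 39.4468

MU_x_1/MU_x_2 = (x_2)/(x_1); tangency sets this equal to p_1/p_2.
Rearranging, p_2·x_2 = p_1·x_1. Substituting into the budget gives p_1·x_1·(1 + 1) = m.
Demand: x_1*(p_1,p_2,m) = 0.5·m/p_1 and x_2* = 0.5·m/p_2.
At p_1=4.22, p_2=15.32, m=101: x_1* = 0.5·101/4.22 = 11.9668, x_2* = 3.2963.
Utility at the optimum: U(11.9668, 3.2963) = 39.4468.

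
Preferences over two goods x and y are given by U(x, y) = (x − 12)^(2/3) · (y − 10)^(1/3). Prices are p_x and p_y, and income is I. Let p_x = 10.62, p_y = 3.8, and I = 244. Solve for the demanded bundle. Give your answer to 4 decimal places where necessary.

MRS = 2·(y−10)/(x−12). Tangency with p_x/p_y gives y−10 = (1/2)·(p_x/p_y)·(x−12).
After buying the subsistence bundle (12, 10), a share 2/3 of the remaining income goes to x: x* = 12 + 2/3·(I − 12p_x − 10p_y)/p_x.
Discretionary income = 244 − 12·10.62 − 10·3.8 = 78.56; x* = 12 + 2/3·78.56/10.62 = 16.9316; y* = 10 + 1/3·78.56/3.8 = 16.8912.

x* = 16.9316, y* = 16.8912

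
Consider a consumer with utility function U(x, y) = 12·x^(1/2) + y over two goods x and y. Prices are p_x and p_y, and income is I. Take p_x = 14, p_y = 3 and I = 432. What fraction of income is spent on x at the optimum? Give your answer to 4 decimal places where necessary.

Set MRS = p_x/p_y: 6·x^(−1/2) = p_x/p_y.
Solve: √x = 6·p_y/p_x, so x*(p_x,p_y) = (6·p_y/p_x)², and y* = (I − p_x·x*)/p_y.
Plugging in: x* = (6·3/14)² = 1.6531, y* = 136.2857.
Expenditure on x: 14·1.6531 = 23.1429; share = 0.0536.

share on x = 0.0536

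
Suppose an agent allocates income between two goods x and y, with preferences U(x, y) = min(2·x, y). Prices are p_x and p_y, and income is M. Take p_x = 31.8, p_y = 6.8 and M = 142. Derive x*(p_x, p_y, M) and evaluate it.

x* = 3.1278

With perfect complements, no substitution: consume in ratio x:y = 1:2.
Budget: p_x·x + p_y·2·x = M, so (p_x + 2·p_y)·x = M.
Demand: x*(p_x,p_y,M) = M/(p_x + 2·p_y), y* = 2·M/(p_x + 2·p_y).
Here 31.8 + 2·6.8 = 45.4, giving x* = 3.1278.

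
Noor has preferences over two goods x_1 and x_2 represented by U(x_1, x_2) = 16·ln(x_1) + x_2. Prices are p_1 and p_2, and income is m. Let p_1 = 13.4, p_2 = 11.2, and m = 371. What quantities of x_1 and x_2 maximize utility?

MU_x_1 = 16/x_1, MU_x_2 = 1. Tangency: 16/x_1 = p_1/p_2.
So x_1*(p_1,p_2) = 16·p_2/p_1, independent of income; and x_2* = (m − 16·p_2)/p_2.
At the given prices: x_1* = 16·11.2/13.4 = 13.3731, and x_2* = 17.125.

x_1* = 13.3731, x_2* = 17.125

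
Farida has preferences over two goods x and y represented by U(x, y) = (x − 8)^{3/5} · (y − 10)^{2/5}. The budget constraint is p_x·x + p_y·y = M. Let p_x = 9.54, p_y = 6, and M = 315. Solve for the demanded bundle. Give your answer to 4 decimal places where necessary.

MRS = (3/2)·(y−10)/(x−8). Tangency with p_x/p_y gives y−10 = (2/3)·(p_x/p_y)·(x−8).
After buying the subsistence bundle (8, 10), a share 0.6 of the remaining income goes to x: x* = 8 + 0.6·(M − 8p_x − 10p_y)/p_x.
Discretionary income = 315 − 8·9.54 − 10·6 = 178.68; x* = 8 + 0.6·178.68/9.54 = 19.2377; y* = 10 + 0.4·178.68/6 = 21.912.

x* = 19.2377, y* = 21.912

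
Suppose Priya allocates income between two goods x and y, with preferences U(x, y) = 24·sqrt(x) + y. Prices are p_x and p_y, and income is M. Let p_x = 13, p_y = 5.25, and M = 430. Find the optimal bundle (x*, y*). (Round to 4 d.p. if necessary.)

x* = 23.4852, y* = 23.7509

Utility is quasi-linear in y; the FOC for x is 12/√x = p_x/p_y.
Thus x* = (12·p_y/p_x)² — independent of M — with the rest of income spent on y.
Plugging in: x* = (12·5.25/13)² = 23.4852, y* = 23.7509.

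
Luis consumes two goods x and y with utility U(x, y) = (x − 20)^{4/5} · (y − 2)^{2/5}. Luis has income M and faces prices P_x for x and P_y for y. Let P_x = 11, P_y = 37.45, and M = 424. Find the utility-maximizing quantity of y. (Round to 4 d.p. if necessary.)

MRS = 2·(y−2)/(x−20). Tangency with P_x/P_y gives y−2 = (1/2)·(P_x/P_y)·(x−20).
After buying the subsistence bundle (20, 2), a share 2/3 of the remaining income goes to x: x* = 20 + 2/3·(M − 20P_x − 2P_y)/P_x.
Discretionary income = 424 − 20·11 − 2·37.45 = 129.1; y* = 2 + 1/3·129.1/37.45 = 3.1491.

y* = 3.1491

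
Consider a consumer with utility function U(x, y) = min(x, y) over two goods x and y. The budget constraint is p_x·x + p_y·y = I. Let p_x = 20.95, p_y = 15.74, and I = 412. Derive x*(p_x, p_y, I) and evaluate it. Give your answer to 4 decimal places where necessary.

x* = 11.2292

Demand: x*(p_x,p_y,I) = I/(p_x + p_y), y* = I/(p_x + p_y).
Here 20.95 + 15.74 = 36.69, giving x* = 11.2292.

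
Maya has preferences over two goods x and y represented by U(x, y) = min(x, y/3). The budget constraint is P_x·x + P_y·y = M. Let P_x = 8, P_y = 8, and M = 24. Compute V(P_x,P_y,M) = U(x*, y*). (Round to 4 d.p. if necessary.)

V = 0.75

Leontief preferences: the optimum is at the kink where x/1 = y/3, i.e. y = 3·x.
Budget: P_x·x + P_y·3·x = M, so (P_x + 3·P_y)·x = M.
Demand: x*(P_x,P_y,M) = M/(P_x + 3·P_y), y* = 3·M/(P_x + 3·P_y).
Here 8 + 3·8 = 32, giving x* = 0.75 and y* = 2.25.
Utility at the optimum: U(0.75, 2.25) = 0.75.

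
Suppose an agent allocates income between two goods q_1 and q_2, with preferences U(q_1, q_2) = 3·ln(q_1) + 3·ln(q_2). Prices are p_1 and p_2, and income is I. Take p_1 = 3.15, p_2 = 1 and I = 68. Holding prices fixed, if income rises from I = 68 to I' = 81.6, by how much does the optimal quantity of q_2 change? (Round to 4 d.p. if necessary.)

The MRS is q_2/q_1. Set MRS = p_1/p_2.
So 3·p_2·q_2 = 3·p_1·q_1; combined with the budget, a share 0.5 of income goes to q_1.
Demand: q_1*(p_1,p_2,I) = 0.5·I/p_1 and q_2* = 0.5·I/p_2.
At p_1=3.15, p_2=1, I=68: q_2* = 0.5·68/1 = 34.
At I' = 81.6: q_2* = 40.8. Change: 40.8 − 34 = 6.8.

Δq_2* = 6.8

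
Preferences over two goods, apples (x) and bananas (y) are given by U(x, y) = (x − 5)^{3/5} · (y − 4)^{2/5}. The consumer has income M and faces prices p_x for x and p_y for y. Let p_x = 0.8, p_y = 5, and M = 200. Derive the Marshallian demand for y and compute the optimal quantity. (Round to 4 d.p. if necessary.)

MRS = (3/2)·(y−4)/(x−5). Tangency with p_x/p_y gives y−4 = (2/3)·(p_x/p_y)·(x−5).
After buying the subsistence bundle (5, 4), a share 0.6 of the remaining income goes to x: x* = 5 + 0.6·(M − 5p_x − 4p_y)/p_x.
Discretionary income = 200 − 5·0.8 − 4·5 = 176; y* = 4 + 0.4·176/5 = 18.08.

y* = 18.08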